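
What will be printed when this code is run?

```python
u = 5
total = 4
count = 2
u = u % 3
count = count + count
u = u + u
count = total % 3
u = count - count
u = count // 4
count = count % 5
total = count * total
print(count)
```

u = 5%3 = 2
count = 2+2 = 4
u = 2+2 = 4
count = 4%3 = 1
u = 1-1 = 0
u = 1//4 = 0
count = 1%5 = 1
total = 1*4 = 4

1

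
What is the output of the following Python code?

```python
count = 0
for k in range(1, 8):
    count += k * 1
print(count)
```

28

k=1: count = 0+1*1 = 1
k=2: count = 1+2*1 = 3
k=3: count = 3+3*1 = 6
k=4: count = 6+4*1 = 10
k=5: count = 10+5*1 = 15
k=6: count = 15+6*1 = 21
k=7: count = 21+7*1 = 28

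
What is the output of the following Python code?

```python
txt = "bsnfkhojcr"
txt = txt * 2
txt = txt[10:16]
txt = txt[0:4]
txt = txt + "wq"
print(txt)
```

bsnfwq

repeat ×2 → 'bsnfkhojcrbsnfkhojcr'
slice [10:16] → 'bsnfkh'
slice [0:4] → 'bsnf'
+ 'wq' → 'bsnfwq'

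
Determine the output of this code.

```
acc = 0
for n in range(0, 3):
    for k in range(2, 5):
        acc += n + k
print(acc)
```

36

n=0,k=2: acc = 0+2 = 2
n=0,k=3: acc = 2+3 = 5
n=0,k=4: acc = 5+4 = 9
n=1,k=2: acc = 9+3 = 12
n=1,k=3: acc = 12+4 = 16
n=1,k=4: acc = 16+5 = 21
n=2,k=2: acc = 21+4 = 25
n=2,k=3: acc = 25+5 = 30
n=2,k=4: acc = 30+6 = 36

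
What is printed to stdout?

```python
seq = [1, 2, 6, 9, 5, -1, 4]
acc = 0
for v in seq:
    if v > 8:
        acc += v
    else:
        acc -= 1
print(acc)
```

3

v=1: not >8, acc = 0-1 = -1
v=2: not >8, acc = (-1)-1 = -2
v=6: not >8, acc = (-2)-1 = -3
v=9: >8, acc = (-3)+9 = 6
v=5: not >8, acc = 6-1 = 5
v=-1: not >8, acc = 5-1 = 4
v=4: not >8, acc = 4-1 = 3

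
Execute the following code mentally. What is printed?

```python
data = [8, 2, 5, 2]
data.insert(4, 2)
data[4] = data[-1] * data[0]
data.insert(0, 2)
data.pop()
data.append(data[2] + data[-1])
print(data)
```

insert 2 at 4 → [8, 2, 5, 2, 2]
data[4] = data[-1]*data[0] = 2*8 = 16 → [8, 2, 5, 2, 16]
insert 2 at 0 → [2, 8, 2, 5, 2, 16]
pop() removes 16 → [2, 8, 2, 5, 2]
append data[2]+data[-1] = 2+2 = 4 → [2, 8, 2, 5, 2, 4]

[2, 8, 2, 5, 2, 4]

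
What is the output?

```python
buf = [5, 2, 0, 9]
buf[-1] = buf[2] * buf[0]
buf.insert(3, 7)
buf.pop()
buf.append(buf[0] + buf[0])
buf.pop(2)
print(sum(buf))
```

24

buf[-1] = buf[2]*buf[0] = 0*5 = 0 → [5, 2, 0, 0]
insert 7 at 3 → [5, 2, 0, 7, 0]
pop() removes 0 → [5, 2, 0, 7]
append buf[0]+buf[0] = 5+5 = 10 → [5, 2, 0, 7, 10]
pop(2) removes 0 → [5, 2, 7, 10]
sum = 24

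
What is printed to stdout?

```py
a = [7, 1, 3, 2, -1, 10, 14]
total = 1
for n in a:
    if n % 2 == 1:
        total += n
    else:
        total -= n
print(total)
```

-15

n=7: odd, total = 1+7 = 8
n=1: odd, total = 8+1 = 9
n=3: odd, total = 9+3 = 12
n=2: not odd, total = 12-2 = 10
n=-1: odd, total = 10+(-1) = 9
n=10: not odd, total = 9-10 = -1
n=14: not odd, total = (-1)-14 = -15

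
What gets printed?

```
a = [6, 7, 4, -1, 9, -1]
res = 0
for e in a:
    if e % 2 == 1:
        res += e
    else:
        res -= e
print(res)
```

4

e=6: not odd, res = 0-6 = -6
e=7: odd, res = (-6)+7 = 1
e=4: not odd, res = 1-4 = -3
e=-1: odd, res = (-3)+(-1) = -4
e=9: odd, res = (-4)+9 = 5
e=-1: odd, res = 5+(-1) = 4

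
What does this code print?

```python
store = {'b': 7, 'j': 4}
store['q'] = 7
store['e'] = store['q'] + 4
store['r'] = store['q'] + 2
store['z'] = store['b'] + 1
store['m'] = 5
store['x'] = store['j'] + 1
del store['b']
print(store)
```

{'j': 4, 'q': 7, 'e': 11, 'r': 9, 'z': 8, 'm': 5, 'x': 5}

store['q'] = 7 → {'b': 7, 'j': 4, 'q': 7}
store['e'] = store['q']+4 = 11 → {'b': 7, 'j': 4, 'q': 7, 'e': 11}
store['r'] = store['q']+2 = 9 → {'b': 7, 'j': 4, 'q': 7, 'e': 11, 'r': 9}
store['z'] = store['b']+1 = 8 → {'b': 7, 'j': 4, 'q': 7, 'e': 11, 'r': 9, 'z': 8}
store['m'] = 5 → {'b': 7, 'j': 4, 'q': 7, 'e': 11, 'r': 9, 'z': 8, 'm': 5}
store['x'] = store['j']+1 = 5 → {'b': 7, 'j': 4, 'q': 7, 'e': 11, 'r': 9, 'z': 8, 'm': 5, 'x': 5}
del 'b' → {'j': 4, 'q': 7, 'e': 11, 'r': 9, 'z': 8, 'm': 5, 'x': 5}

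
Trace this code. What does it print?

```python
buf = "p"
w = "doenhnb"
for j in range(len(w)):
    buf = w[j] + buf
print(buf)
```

bnhneodp

j=0: prepend 'd' → 'dp'
j=1: prepend 'o' → 'odp'
j=2: prepend 'e' → 'eodp'
j=3: prepend 'n' → 'neodp'
j=4: prepend 'h' → 'hneodp'
j=5: prepend 'n' → 'nhneodp'
j=6: prepend 'b' → 'bnhneodp'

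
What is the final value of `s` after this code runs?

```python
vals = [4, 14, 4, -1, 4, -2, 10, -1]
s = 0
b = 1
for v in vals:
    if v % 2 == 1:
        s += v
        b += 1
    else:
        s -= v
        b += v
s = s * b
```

v=4: not odd, s = 0-4 = -4; b=5
v=14: not odd, s = (-4)-14 = -18; b=19
v=4: not odd, s = (-18)-4 = -22; b=23
v=-1: odd, s = (-22)+(-1) = -23; b=24
v=4: not odd, s = (-23)-4 = -27; b=28
v=-2: not odd, s = (-27)-(-2) = -25; b=26
v=10: not odd, s = (-25)-10 = -35; b=36
v=-1: odd, s = (-35)+(-1) = -36; b=37
s*b = (-36)*37 = -1332

-1332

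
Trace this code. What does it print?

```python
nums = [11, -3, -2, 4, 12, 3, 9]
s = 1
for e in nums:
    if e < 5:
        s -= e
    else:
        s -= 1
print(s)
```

e=11: not <5, s = 1-1 = 0
e=-3: <5, s = 0-(-3) = 3
e=-2: <5, s = 3-(-2) = 5
e=4: <5, s = 5-4 = 1
e=12: not <5, s = 1-1 = 0
e=3: <5, s = 0-3 = -3
e=9: not <5, s = (-3)-1 = -4

-4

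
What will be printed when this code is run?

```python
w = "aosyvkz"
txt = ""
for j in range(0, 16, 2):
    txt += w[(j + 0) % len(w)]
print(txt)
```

j=0: add w[0]='a' → 'a'
j=2: add w[2]='s' → 'as'
j=4: add w[4]='v' → 'asv'
j=6: add w[6]='z' → 'asvz'
j=8: add w[1]='o' → 'asvzo'
j=10: add w[3]='y' → 'asvzoy'
j=12: add w[5]='k' → 'asvzoyk'
j=14: add w[0]='a' → 'asvzoyka'

asvzoyka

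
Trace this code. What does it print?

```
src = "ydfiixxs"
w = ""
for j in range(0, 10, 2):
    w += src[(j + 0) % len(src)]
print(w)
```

yfixy

j=0: add src[0]='y' → 'y'
j=2: add src[2]='f' → 'yf'
j=4: add src[4]='i' → 'yfi'
j=6: add src[6]='x' → 'yfix'
j=8: add src[0]='y' → 'yfixy'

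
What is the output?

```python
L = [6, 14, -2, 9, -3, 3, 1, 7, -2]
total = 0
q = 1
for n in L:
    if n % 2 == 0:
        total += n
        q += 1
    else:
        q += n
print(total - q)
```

-6

n=6: even, total = 0+6 = 6; q=2
n=14: even, total = 6+14 = 20; q=3
n=-2: even, total = 20+(-2) = 18; q=4
n=9: not even; q=13
n=-3: not even; q=10
n=3: not even; q=13
n=1: not even; q=14
n=7: not even; q=21
n=-2: even, total = 18+(-2) = 16; q=22
total-q = 16-22 = -6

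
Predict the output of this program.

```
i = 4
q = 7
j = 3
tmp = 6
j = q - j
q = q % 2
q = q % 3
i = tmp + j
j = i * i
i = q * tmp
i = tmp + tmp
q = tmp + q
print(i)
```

12

j = 7-3 = 4
q = 7%2 = 1
q = 1%3 = 1
i = 6+4 = 10
j = 10*10 = 100
i = 1*6 = 6
i = 6+6 = 12
q = 6+1 = 7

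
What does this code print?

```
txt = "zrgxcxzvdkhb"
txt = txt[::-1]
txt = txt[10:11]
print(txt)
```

reverse → 'bhkdvzxcxgrz'
slice [10:11] → 'r'

r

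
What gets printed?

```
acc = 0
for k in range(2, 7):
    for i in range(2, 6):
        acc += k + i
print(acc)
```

k=2,i=2: acc = 0+4 = 4
k=2,i=3: acc = 4+5 = 9
k=2,i=4: acc = 9+6 = 15
k=2,i=5: acc = 15+7 = 22
k=3,i=2: acc = 22+5 = 27
k=3,i=3: acc = 27+6 = 33
k=3,i=4: acc = 33+7 = 40
k=3,i=5: acc = 40+8 = 48
k=4,i=2: acc = 48+6 = 54
k=4,i=3: acc = 54+7 = 61
k=4,i=4: acc = 61+8 = 69
k=4,i=5: acc = 69+9 = 78
k=5,i=2: acc = 78+7 = 85
k=5,i=3: acc = 85+8 = 93
k=5,i=4: acc = 93+9 = 102
k=5,i=5: acc = 102+10 = 112
k=6,i=2: acc = 112+8 = 120
k=6,i=3: acc = 120+9 = 129
k=6,i=4: acc = 129+10 = 139
k=6,i=5: acc = 139+11 = 150

150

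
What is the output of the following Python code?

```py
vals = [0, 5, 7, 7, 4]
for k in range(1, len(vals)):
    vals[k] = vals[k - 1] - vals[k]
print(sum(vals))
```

-59

k=1: vals[1] = 0-5 = -5 → [0, -5, 7, 7, 4]
k=2: vals[2] = (-5)-7 = -12 → [0, -5, -12, 7, 4]
k=3: vals[3] = (-12)-7 = -19 → [0, -5, -12, -19, 4]
k=4: vals[4] = (-19)-4 = -23 → [0, -5, -12, -19, -23]
sum = -59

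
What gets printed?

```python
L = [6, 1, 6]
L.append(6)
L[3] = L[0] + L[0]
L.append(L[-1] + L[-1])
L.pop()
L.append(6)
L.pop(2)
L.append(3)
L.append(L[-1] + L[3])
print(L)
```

append 6 → [6, 1, 6, 6]
L[3] = L[0]+L[0] = 6+6 = 12 → [6, 1, 6, 12]
append L[-1]+L[-1] = 12+12 = 24 → [6, 1, 6, 12, 24]
pop() removes 24 → [6, 1, 6, 12]
append 6 → [6, 1, 6, 12, 6]
pop(2) removes 6 → [6, 1, 12, 6]
append 3 → [6, 1, 12, 6, 3]
append L[-1]+L[3] = 3+6 = 9 → [6, 1, 12, 6, 3, 9]

[6, 1, 12, 6, 3, 9]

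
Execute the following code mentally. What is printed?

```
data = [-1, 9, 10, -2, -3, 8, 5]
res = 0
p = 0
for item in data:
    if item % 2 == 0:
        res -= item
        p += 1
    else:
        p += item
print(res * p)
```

item=-1: not even; p=-1
item=9: not even; p=8
item=10: even, res = 0-10 = -10; p=9
item=-2: even, res = (-10)-(-2) = -8; p=10
item=-3: not even; p=7
item=8: even, res = (-8)-8 = -16; p=8
item=5: not even; p=13
res*p = (-16)*13 = -208

-208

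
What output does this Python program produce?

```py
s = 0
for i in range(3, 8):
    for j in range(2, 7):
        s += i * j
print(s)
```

500

i=3,j=2: s = 0+6 = 6
i=3,j=3: s = 6+9 = 15
i=3,j=4: s = 15+12 = 27
i=3,j=5: s = 27+15 = 42
i=3,j=6: s = 42+18 = 60
i=4,j=2: s = 60+8 = 68
i=4,j=3: s = 68+12 = 80
i=4,j=4: s = 80+16 = 96
i=4,j=5: s = 96+20 = 116
i=4,j=6: s = 116+24 = 140
i=5,j=2: s = 140+10 = 150
i=5,j=3: s = 150+15 = 165
i=5,j=4: s = 165+20 = 185
i=5,j=5: s = 185+25 = 210
i=5,j=6: s = 210+30 = 240
i=6,j=2: s = 240+12 = 252
i=6,j=3: s = 252+18 = 270
i=6,j=4: s = 270+24 = 294
i=6,j=5: s = 294+30 = 324
i=6,j=6: s = 324+36 = 360
i=7,j=2: s = 360+14 = 374
i=7,j=3: s = 374+21 = 395
i=7,j=4: s = 395+28 = 423
i=7,j=5: s = 423+35 = 458
i=7,j=6: s = 458+42 = 500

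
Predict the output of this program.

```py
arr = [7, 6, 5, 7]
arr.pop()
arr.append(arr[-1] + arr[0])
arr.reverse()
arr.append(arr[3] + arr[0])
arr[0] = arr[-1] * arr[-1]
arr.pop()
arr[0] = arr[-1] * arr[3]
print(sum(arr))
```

pop() removes 7 → [7, 6, 5]
append arr[-1]+arr[0] = 5+7 = 12 → [7, 6, 5, 12]
reverse → [12, 5, 6, 7]
append arr[3]+arr[0] = 7+12 = 19 → [12, 5, 6, 7, 19]
arr[0] = arr[-1]*arr[-1] = 19*19 = 361 → [361, 5, 6, 7, 19]
pop() removes 19 → [361, 5, 6, 7]
arr[0] = arr[-1]*arr[3] = 7*7 = 49 → [49, 5, 6, 7]
sum = 67

67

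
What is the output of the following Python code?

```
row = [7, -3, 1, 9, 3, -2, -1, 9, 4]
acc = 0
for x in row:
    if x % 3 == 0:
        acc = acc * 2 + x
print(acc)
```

27

x=7: not %3==0
x=-3: %3==0, acc = 0*2+(-3) = -3
x=1: not %3==0
x=9: %3==0, acc = (-3)*2+9 = 3
x=3: %3==0, acc = 3*2+3 = 9
x=-2: not %3==0
x=-1: not %3==0
x=9: %3==0, acc = 9*2+9 = 27
x=4: not %3==0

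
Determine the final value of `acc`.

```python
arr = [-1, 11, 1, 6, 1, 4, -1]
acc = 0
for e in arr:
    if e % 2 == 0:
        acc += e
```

10

e=-1: not even
e=11: not even
e=1: not even
e=6: even, acc = 0+6 = 6
e=1: not even
e=4: even, acc = 6+4 = 10
e=-1: not even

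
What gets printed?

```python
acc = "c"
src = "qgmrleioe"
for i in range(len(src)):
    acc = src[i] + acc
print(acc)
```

eoielrmgqc

i=0: prepend 'q' → 'qc'
i=1: prepend 'g' → 'gqc'
i=2: prepend 'm' → 'mgqc'
i=3: prepend 'r' → 'rmgqc'
i=4: prepend 'l' → 'lrmgqc'
i=5: prepend 'e' → 'elrmgqc'
i=6: prepend 'i' → 'ielrmgqc'
i=7: prepend 'o' → 'oielrmgqc'
i=8: prepend 'e' → 'eoielrmgqc'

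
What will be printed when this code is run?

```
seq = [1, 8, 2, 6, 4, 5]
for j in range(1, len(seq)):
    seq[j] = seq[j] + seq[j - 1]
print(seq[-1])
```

26

j=1: seq[1] = 8+1 = 9 → [1, 9, 2, 6, 4, 5]
j=2: seq[2] = 2+9 = 11 → [1, 9, 11, 6, 4, 5]
j=3: seq[3] = 6+11 = 17 → [1, 9, 11, 17, 4, 5]
j=4: seq[4] = 4+17 = 21 → [1, 9, 11, 17, 21, 5]
j=5: seq[5] = 5+21 = 26 → [1, 9, 11, 17, 21, 26]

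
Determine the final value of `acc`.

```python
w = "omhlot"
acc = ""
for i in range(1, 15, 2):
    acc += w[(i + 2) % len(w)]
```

i=1: add w[3]='l' → 'l'
i=3: add w[5]='t' → 'lt'
i=5: add w[1]='m' → 'ltm'
i=7: add w[3]='l' → 'ltml'
i=9: add w[5]='t' → 'ltmlt'
i=11: add w[1]='m' → 'ltmltm'
i=13: add w[3]='l' → 'ltmltml'

'ltmltml'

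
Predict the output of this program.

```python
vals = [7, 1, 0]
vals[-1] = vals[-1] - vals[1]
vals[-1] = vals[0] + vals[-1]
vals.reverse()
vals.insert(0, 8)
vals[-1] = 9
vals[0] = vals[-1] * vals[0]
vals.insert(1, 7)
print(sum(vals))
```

95

vals[-1] = vals[-1]-vals[1] = 0-1 = -1 → [7, 1, -1]
vals[-1] = vals[0]+vals[-1] = 7+(-1) = 6 → [7, 1, 6]
reverse → [6, 1, 7]
insert 8 at 0 → [8, 6, 1, 7]
vals[-1] = 9 → [8, 6, 1, 9]
vals[0] = vals[-1]*vals[0] = 9*8 = 72 → [72, 6, 1, 9]
insert 7 at 1 → [72, 7, 6, 1, 9]
sum = 95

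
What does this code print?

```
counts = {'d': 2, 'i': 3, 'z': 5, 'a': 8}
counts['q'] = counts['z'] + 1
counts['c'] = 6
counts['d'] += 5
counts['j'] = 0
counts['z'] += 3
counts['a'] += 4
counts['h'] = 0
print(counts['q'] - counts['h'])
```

counts['q'] = counts['z']+1 = 6 → {'d': 2, 'i': 3, 'z': 5, 'a': 8, 'q': 6}
counts['c'] = 6 → {'d': 2, 'i': 3, 'z': 5, 'a': 8, 'q': 6, 'c': 6}
counts['d'] = 2+5 = 7 → {'d': 7, 'i': 3, 'z': 5, 'a': 8, 'q': 6, 'c': 6}
counts['j'] = 0 → {'d': 7, 'i': 3, 'z': 5, 'a': 8, 'q': 6, 'c': 6, 'j': 0}
counts['z'] = 5+3 = 8 → {'d': 7, 'i': 3, 'z': 8, 'a': 8, 'q': 6, 'c': 6, 'j': 0}
counts['a'] = 8+4 = 12 → {'d': 7, 'i': 3, 'z': 8, 'a': 12, 'q': 6, 'c': 6, 'j': 0}
counts['h'] = 0 → {'d': 7, 'i': 3, 'z': 8, 'a': 12, 'q': 6, 'c': 6, 'j': 0, 'h': 0}
counts['q']-counts['h'] = 6-0 = 6

6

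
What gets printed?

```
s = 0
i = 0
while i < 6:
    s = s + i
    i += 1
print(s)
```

i=0: s = 0+0 = 0
i=1: s = 0+1 = 1
i=2: s = 1+2 = 3
i=3: s = 3+3 = 6
i=4: s = 6+4 = 10
i=5: s = 10+5 = 15

15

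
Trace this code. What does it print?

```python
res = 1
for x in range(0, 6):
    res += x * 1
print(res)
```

16

x=0: res = 1+0*1 = 1
x=1: res = 1+1*1 = 2
x=2: res = 2+2*1 = 4
x=3: res = 4+3*1 = 7
x=4: res = 7+4*1 = 11
x=5: res = 11+5*1 = 16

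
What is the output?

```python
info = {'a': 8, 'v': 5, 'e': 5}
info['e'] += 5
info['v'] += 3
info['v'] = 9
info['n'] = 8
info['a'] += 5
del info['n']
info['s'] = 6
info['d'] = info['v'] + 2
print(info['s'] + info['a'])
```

info['e'] = 5+5 = 10 → {'a': 8, 'v': 5, 'e': 10}
info['v'] = 5+3 = 8 → {'a': 8, 'v': 8, 'e': 10}
info['v'] = 9 → {'a': 8, 'v': 9, 'e': 10}
info['n'] = 8 → {'a': 8, 'v': 9, 'e': 10, 'n': 8}
info['a'] = 8+5 = 13 → {'a': 13, 'v': 9, 'e': 10, 'n': 8}
del 'n' → {'a': 13, 'v': 9, 'e': 10}
info['s'] = 6 → {'a': 13, 'v': 9, 'e': 10, 's': 6}
info['d'] = info['v']+2 = 11 → {'a': 13, 'v': 9, 'e': 10, 's': 6, 'd': 11}
info['s']+info['a'] = 6+13 = 19

19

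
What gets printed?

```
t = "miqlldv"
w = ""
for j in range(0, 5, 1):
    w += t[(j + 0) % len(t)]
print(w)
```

j=0: add t[0]='m' → 'm'
j=1: add t[1]='i' → 'mi'
j=2: add t[2]='q' → 'miq'
j=3: add t[3]='l' → 'miql'
j=4: add t[4]='l' → 'miqll'

miqll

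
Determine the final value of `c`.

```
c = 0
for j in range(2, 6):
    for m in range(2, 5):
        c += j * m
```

j=2,m=2: c = 0+4 = 4
j=2,m=3: c = 4+6 = 10
j=2,m=4: c = 10+8 = 18
j=3,m=2: c = 18+6 = 24
j=3,m=3: c = 24+9 = 33
j=3,m=4: c = 33+12 = 45
j=4,m=2: c = 45+8 = 53
j=4,m=3: c = 53+12 = 65
j=4,m=4: c = 65+16 = 81
j=5,m=2: c = 81+10 = 91
j=5,m=3: c = 91+15 = 106
j=5,m=4: c = 106+20 = 126

126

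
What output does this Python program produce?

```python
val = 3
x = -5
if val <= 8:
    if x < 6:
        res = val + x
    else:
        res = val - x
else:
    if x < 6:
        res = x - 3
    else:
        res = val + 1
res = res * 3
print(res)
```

-6

val=3, x=-5
val <= 8 is True; x < 6 is True
→ res = val + x = -2
res = (-2)*3 = -6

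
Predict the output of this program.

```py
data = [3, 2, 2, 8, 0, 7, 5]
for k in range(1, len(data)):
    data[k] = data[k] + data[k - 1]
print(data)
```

k=1: data[1] = 2+3 = 5 → [3, 5, 2, 8, 0, 7, 5]
k=2: data[2] = 2+5 = 7 → [3, 5, 7, 8, 0, 7, 5]
k=3: data[3] = 8+7 = 15 → [3, 5, 7, 15, 0, 7, 5]
k=4: data[4] = 0+15 = 15 → [3, 5, 7, 15, 15, 7, 5]
k=5: data[5] = 7+15 = 22 → [3, 5, 7, 15, 15, 22, 5]
k=6: data[6] = 5+22 = 27 → [3, 5, 7, 15, 15, 22, 27]

[3, 5, 7, 15, 15, 22, 27]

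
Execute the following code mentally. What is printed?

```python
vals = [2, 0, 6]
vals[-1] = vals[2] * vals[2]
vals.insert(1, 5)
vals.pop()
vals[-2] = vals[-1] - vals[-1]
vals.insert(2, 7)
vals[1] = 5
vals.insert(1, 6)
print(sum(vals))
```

vals[-1] = vals[2]*vals[2] = 6*6 = 36 → [2, 0, 36]
insert 5 at 1 → [2, 5, 0, 36]
pop() removes 36 → [2, 5, 0]
vals[-2] = vals[-1]-vals[-1] = 0-0 = 0 → [2, 0, 0]
insert 7 at 2 → [2, 0, 7, 0]
vals[1] = 5 → [2, 5, 7, 0]
insert 6 at 1 → [2, 6, 5, 7, 0]
sum = 20

20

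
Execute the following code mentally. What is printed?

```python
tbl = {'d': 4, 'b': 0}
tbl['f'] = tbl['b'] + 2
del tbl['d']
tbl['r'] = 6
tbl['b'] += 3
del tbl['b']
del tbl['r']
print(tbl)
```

{'f': 2}

tbl['f'] = tbl['b']+2 = 2 → {'d': 4, 'b': 0, 'f': 2}
del 'd' → {'b': 0, 'f': 2}
tbl['r'] = 6 → {'b': 0, 'f': 2, 'r': 6}
tbl['b'] = 0+3 = 3 → {'b': 3, 'f': 2, 'r': 6}
del 'b' → {'f': 2, 'r': 6}
del 'r' → {'f': 2}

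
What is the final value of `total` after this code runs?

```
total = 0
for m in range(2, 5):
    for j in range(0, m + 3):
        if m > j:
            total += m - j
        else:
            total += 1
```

m=2,j=0: 2>0, total = 0+2 = 2
m=2,j=1: 2>1, total = 2+1 = 3
m=2,j=2: not 2>2, total = 3+1 = 4
m=2,j=3: not 2>3, total = 4+1 = 5
m=2,j=4: not 2>4, total = 5+1 = 6
m=3,j=0: 3>0, total = 6+3 = 9
m=3,j=1: 3>1, total = 9+2 = 11
m=3,j=2: 3>2, total = 11+1 = 12
m=3,j=3: not 3>3, total = 12+1 = 13
m=3,j=4: not 3>4, total = 13+1 = 14
m=3,j=5: not 3>5, total = 14+1 = 15
m=4,j=0: 4>0, total = 15+4 = 19
m=4,j=1: 4>1, total = 19+3 = 22
m=4,j=2: 4>2, total = 22+2 = 24
m=4,j=3: 4>3, total = 24+1 = 25
m=4,j=4: not 4>4, total = 25+1 = 26
m=4,j=5: not 4>5, total = 26+1 = 27
m=4,j=6: not 4>6, total = 27+1 = 28

28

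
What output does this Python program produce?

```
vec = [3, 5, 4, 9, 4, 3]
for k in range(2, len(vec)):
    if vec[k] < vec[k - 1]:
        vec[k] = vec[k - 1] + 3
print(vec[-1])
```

k=2: 4<5, vec[2] = 5+3 = 8 → [3, 5, 8, 9, 4, 3]
k=3: 9>=8, unchanged → [3, 5, 8, 9, 4, 3]
k=4: 4<9, vec[4] = 9+3 = 12 → [3, 5, 8, 9, 12, 3]
k=5: 3<12, vec[5] = 12+3 = 15 → [3, 5, 8, 9, 12, 15]

15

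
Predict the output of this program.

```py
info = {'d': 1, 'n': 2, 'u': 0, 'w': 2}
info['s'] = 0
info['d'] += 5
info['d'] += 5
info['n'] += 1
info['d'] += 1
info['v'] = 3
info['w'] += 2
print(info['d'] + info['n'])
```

info['s'] = 0 → {'d': 1, 'n': 2, 'u': 0, 'w': 2, 's': 0}
info['d'] = 1+5 = 6 → {'d': 6, 'n': 2, 'u': 0, 'w': 2, 's': 0}
info['d'] = 6+5 = 11 → {'d': 11, 'n': 2, 'u': 0, 'w': 2, 's': 0}
info['n'] = 2+1 = 3 → {'d': 11, 'n': 3, 'u': 0, 'w': 2, 's': 0}
info['d'] = 11+1 = 12 → {'d': 12, 'n': 3, 'u': 0, 'w': 2, 's': 0}
info['v'] = 3 → {'d': 12, 'n': 3, 'u': 0, 'w': 2, 's': 0, 'v': 3}
info['w'] = 2+2 = 4 → {'d': 12, 'n': 3, 'u': 0, 'w': 4, 's': 0, 'v': 3}
info['d']+info['n'] = 12+3 = 15

15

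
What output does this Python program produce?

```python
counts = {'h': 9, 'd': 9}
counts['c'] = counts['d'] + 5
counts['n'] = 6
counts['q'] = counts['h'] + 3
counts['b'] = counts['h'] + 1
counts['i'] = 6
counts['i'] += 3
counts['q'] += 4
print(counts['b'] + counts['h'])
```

19

counts['c'] = counts['d']+5 = 14 → {'h': 9, 'd': 9, 'c': 14}
counts['n'] = 6 → {'h': 9, 'd': 9, 'c': 14, 'n': 6}
counts['q'] = counts['h']+3 = 12 → {'h': 9, 'd': 9, 'c': 14, 'n': 6, 'q': 12}
counts['b'] = counts['h']+1 = 10 → {'h': 9, 'd': 9, 'c': 14, 'n': 6, 'q': 12, 'b': 10}
counts['i'] = 6 → {'h': 9, 'd': 9, 'c': 14, 'n': 6, 'q': 12, 'b': 10, 'i': 6}
counts['i'] = 6+3 = 9 → {'h': 9, 'd': 9, 'c': 14, 'n': 6, 'q': 12, 'b': 10, 'i': 9}
counts['q'] = 12+4 = 16 → {'h': 9, 'd': 9, 'c': 14, 'n': 6, 'q': 16, 'b': 10, 'i': 9}
counts['b']+counts['h'] = 10+9 = 19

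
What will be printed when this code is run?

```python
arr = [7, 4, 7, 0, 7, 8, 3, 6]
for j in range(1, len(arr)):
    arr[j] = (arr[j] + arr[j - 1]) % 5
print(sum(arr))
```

20

j=1: arr[1] = (4+7)%5 = 1 → [7, 1, 7, 0, 7, 8, 3, 6]
j=2: arr[2] = (7+1)%5 = 3 → [7, 1, 3, 0, 7, 8, 3, 6]
j=3: arr[3] = (0+3)%5 = 3 → [7, 1, 3, 3, 7, 8, 3, 6]
j=4: arr[4] = (7+3)%5 = 0 → [7, 1, 3, 3, 0, 8, 3, 6]
j=5: arr[5] = (8+0)%5 = 3 → [7, 1, 3, 3, 0, 3, 3, 6]
j=6: arr[6] = (3+3)%5 = 1 → [7, 1, 3, 3, 0, 3, 1, 6]
j=7: arr[7] = (6+1)%5 = 2 → [7, 1, 3, 3, 0, 3, 1, 2]
sum = 20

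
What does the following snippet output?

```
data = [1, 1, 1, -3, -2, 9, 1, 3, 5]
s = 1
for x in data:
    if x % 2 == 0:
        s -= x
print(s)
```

3

x=1: not even
x=1: not even
x=1: not even
x=-3: not even
x=-2: even, s = 1-(-2) = 3
x=9: not even
x=1: not even
x=3: not even
x=5: not even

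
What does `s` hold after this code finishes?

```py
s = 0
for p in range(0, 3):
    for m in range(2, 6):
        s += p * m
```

p=0,m=2: s = 0+0 = 0
p=0,m=3: s = 0+0 = 0
p=0,m=4: s = 0+0 = 0
p=0,m=5: s = 0+0 = 0
p=1,m=2: s = 0+2 = 2
p=1,m=3: s = 2+3 = 5
p=1,m=4: s = 5+4 = 9
p=1,m=5: s = 9+5 = 14
p=2,m=2: s = 14+4 = 18
p=2,m=3: s = 18+6 = 24
p=2,m=4: s = 24+8 = 32
p=2,m=5: s = 32+10 = 42

42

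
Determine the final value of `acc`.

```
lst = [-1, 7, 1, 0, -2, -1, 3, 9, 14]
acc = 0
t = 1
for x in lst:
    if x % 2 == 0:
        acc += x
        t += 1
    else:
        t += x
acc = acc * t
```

x=-1: not even; t=0
x=7: not even; t=7
x=1: not even; t=8
x=0: even, acc = 0+0 = 0; t=9
x=-2: even, acc = 0+(-2) = -2; t=10
x=-1: not even; t=9
x=3: not even; t=12
x=9: not even; t=21
x=14: even, acc = (-2)+14 = 12; t=22
acc*t = 12*22 = 264

264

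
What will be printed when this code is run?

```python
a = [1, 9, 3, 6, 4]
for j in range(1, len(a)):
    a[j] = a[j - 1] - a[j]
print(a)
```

j=1: a[1] = 1-9 = -8 → [1, -8, 3, 6, 4]
j=2: a[2] = (-8)-3 = -11 → [1, -8, -11, 6, 4]
j=3: a[3] = (-11)-6 = -17 → [1, -8, -11, -17, 4]
j=4: a[4] = (-17)-4 = -21 → [1, -8, -11, -17, -21]

[1, -8, -11, -17, -21]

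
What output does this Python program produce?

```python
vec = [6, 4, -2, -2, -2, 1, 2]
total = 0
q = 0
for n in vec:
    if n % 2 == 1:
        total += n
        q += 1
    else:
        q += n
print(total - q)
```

-6

n=6: not odd; q=6
n=4: not odd; q=10
n=-2: not odd; q=8
n=-2: not odd; q=6
n=-2: not odd; q=4
n=1: odd, total = 0+1 = 1; q=5
n=2: not odd; q=7
total-q = 1-7 = -6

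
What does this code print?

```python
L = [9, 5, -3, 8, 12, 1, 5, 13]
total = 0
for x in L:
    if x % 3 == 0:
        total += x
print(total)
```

x=9: %3==0, total = 0+9 = 9
x=5: not %3==0
x=-3: %3==0, total = 9+(-3) = 6
x=8: not %3==0
x=12: %3==0, total = 6+12 = 18
x=1: not %3==0
x=5: not %3==0
x=13: not %3==0

18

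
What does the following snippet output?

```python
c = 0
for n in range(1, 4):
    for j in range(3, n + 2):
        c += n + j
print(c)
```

18

n=2,j=3: c = 0+5 = 5
n=3,j=3: c = 5+6 = 11
n=3,j=4: c = 11+7 = 18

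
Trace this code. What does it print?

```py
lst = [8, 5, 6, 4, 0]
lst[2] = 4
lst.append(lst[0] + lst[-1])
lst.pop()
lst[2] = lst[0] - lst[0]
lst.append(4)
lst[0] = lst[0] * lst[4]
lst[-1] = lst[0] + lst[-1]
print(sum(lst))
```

lst[2] = 4 → [8, 5, 4, 4, 0]
append lst[0]+lst[-1] = 8+0 = 8 → [8, 5, 4, 4, 0, 8]
pop() removes 8 → [8, 5, 4, 4, 0]
lst[2] = lst[0]-lst[0] = 8-8 = 0 → [8, 5, 0, 4, 0]
append 4 → [8, 5, 0, 4, 0, 4]
lst[0] = lst[0]*lst[4] = 8*0 = 0 → [0, 5, 0, 4, 0, 4]
lst[-1] = lst[0]+lst[-1] = 0+4 = 4 → [0, 5, 0, 4, 0, 4]
sum = 13

13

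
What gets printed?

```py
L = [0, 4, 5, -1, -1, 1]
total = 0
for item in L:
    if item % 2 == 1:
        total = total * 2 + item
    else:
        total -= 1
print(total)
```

3

item=0: not odd, total = 0-1 = -1
item=4: not odd, total = (-1)-1 = -2
item=5: odd, total = (-2)*2+5 = 1
item=-1: odd, total = 1*2+(-1) = 1
item=-1: odd, total = 1*2+(-1) = 1
item=1: odd, total = 1*2+1 = 3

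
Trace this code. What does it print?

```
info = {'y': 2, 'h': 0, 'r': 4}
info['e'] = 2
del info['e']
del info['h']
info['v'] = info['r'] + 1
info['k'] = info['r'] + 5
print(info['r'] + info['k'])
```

13

info['e'] = 2 → {'y': 2, 'h': 0, 'r': 4, 'e': 2}
del 'e' → {'y': 2, 'h': 0, 'r': 4}
del 'h' → {'y': 2, 'r': 4}
info['v'] = info['r']+1 = 5 → {'y': 2, 'r': 4, 'v': 5}
info['k'] = info['r']+5 = 9 → {'y': 2, 'r': 4, 'v': 5, 'k': 9}
info['r']+info['k'] = 4+9 = 13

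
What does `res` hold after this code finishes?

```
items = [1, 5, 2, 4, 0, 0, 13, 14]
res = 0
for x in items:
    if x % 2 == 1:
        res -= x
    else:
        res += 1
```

-14

x=1: odd, res = 0-1 = -1
x=5: odd, res = (-1)-5 = -6
x=2: not odd, res = (-6)+1 = -5
x=4: not odd, res = (-5)+1 = -4
x=0: not odd, res = (-4)+1 = -3
x=0: not odd, res = (-3)+1 = -2
x=13: odd, res = (-2)-13 = -15
x=14: not odd, res = (-15)+1 = -14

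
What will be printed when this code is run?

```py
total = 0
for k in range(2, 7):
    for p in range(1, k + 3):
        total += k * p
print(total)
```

505

k=2,p=1: total = 0+2 = 2
k=2,p=2: total = 2+4 = 6
k=2,p=3: total = 6+6 = 12
k=2,p=4: total = 12+8 = 20
k=3,p=1: total = 20+3 = 23
k=3,p=2: total = 23+6 = 29
k=3,p=3: total = 29+9 = 38
k=3,p=4: total = 38+12 = 50
k=3,p=5: total = 50+15 = 65
k=4,p=1: total = 65+4 = 69
k=4,p=2: total = 69+8 = 77
k=4,p=3: total = 77+12 = 89
k=4,p=4: total = 89+16 = 105
k=4,p=5: total = 105+20 = 125
k=4,p=6: total = 125+24 = 149
k=5,p=1: total = 149+5 = 154
k=5,p=2: total = 154+10 = 164
k=5,p=3: total = 164+15 = 179
k=5,p=4: total = 179+20 = 199
k=5,p=5: total = 199+25 = 224
k=5,p=6: total = 224+30 = 254
k=5,p=7: total = 254+35 = 289
k=6,p=1: total = 289+6 = 295
k=6,p=2: total = 295+12 = 307
k=6,p=3: total = 307+18 = 325
k=6,p=4: total = 325+24 = 349
k=6,p=5: total = 349+30 = 379
k=6,p=6: total = 379+36 = 415
k=6,p=7: total = 415+42 = 457
k=6,p=8: total = 457+48 = 505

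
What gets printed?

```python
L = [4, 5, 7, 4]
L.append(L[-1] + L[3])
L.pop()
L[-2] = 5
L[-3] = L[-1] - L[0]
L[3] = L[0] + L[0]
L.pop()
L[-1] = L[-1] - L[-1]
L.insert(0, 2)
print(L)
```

append L[-1]+L[3] = 4+4 = 8 → [4, 5, 7, 4, 8]
pop() removes 8 → [4, 5, 7, 4]
L[-2] = 5 → [4, 5, 5, 4]
L[-3] = L[-1]-L[0] = 4-4 = 0 → [4, 0, 5, 4]
L[3] = L[0]+L[0] = 4+4 = 8 → [4, 0, 5, 8]
pop() removes 8 → [4, 0, 5]
L[-1] = L[-1]-L[-1] = 5-5 = 0 → [4, 0, 0]
insert 2 at 0 → [2, 4, 0, 0]

[2, 4, 0, 0]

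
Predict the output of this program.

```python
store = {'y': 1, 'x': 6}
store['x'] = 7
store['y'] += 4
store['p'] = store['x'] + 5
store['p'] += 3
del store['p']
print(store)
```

{'y': 5, 'x': 7}

store['x'] = 7 → {'y': 1, 'x': 7}
store['y'] = 1+4 = 5 → {'y': 5, 'x': 7}
store['p'] = store['x']+5 = 12 → {'y': 5, 'x': 7, 'p': 12}
store['p'] = 12+3 = 15 → {'y': 5, 'x': 7, 'p': 15}
del 'p' → {'y': 5, 'x': 7}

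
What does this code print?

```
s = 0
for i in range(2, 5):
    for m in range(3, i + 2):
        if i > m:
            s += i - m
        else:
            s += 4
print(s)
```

i=2,m=3: not 2>3, s = 0+4 = 4
i=3,m=3: not 3>3, s = 4+4 = 8
i=3,m=4: not 3>4, s = 8+4 = 12
i=4,m=3: 4>3, s = 12+1 = 13
i=4,m=4: not 4>4, s = 13+4 = 17
i=4,m=5: not 4>5, s = 17+4 = 21

21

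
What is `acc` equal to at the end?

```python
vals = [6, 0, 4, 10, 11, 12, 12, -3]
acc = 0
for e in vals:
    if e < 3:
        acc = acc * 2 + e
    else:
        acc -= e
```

-125

e=6: not <3, acc = 0-6 = -6
e=0: <3, acc = (-6)*2+0 = -12
e=4: not <3, acc = (-12)-4 = -16
e=10: not <3, acc = (-16)-10 = -26
e=11: not <3, acc = (-26)-11 = -37
e=12: not <3, acc = (-37)-12 = -49
e=12: not <3, acc = (-49)-12 = -61
e=-3: <3, acc = (-61)*2+(-3) = -125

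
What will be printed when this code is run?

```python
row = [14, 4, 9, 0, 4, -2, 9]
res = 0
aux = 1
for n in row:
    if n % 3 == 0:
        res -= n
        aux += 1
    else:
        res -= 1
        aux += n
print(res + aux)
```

n=14: not %3==0, res = 0-1 = -1; aux=15
n=4: not %3==0, res = (-1)-1 = -2; aux=19
n=9: %3==0, res = (-2)-9 = -11; aux=20
n=0: %3==0, res = (-11)-0 = -11; aux=21
n=4: not %3==0, res = (-11)-1 = -12; aux=25
n=-2: not %3==0, res = (-12)-1 = -13; aux=23
n=9: %3==0, res = (-13)-9 = -22; aux=24
res+aux = (-22)+24 = 2

2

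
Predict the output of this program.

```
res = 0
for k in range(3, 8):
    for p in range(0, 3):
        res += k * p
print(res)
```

75

k=3,p=0: res = 0+0 = 0
k=3,p=1: res = 0+3 = 3
k=3,p=2: res = 3+6 = 9
k=4,p=0: res = 9+0 = 9
k=4,p=1: res = 9+4 = 13
k=4,p=2: res = 13+8 = 21
k=5,p=0: res = 21+0 = 21
k=5,p=1: res = 21+5 = 26
k=5,p=2: res = 26+10 = 36
k=6,p=0: res = 36+0 = 36
k=6,p=1: res = 36+6 = 42
k=6,p=2: res = 42+12 = 54
k=7,p=0: res = 54+0 = 54
k=7,p=1: res = 54+7 = 61
k=7,p=2: res = 61+14 = 75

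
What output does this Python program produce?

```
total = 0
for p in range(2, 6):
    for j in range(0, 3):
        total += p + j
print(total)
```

p=2,j=0: total = 0+2 = 2
p=2,j=1: total = 2+3 = 5
p=2,j=2: total = 5+4 = 9
p=3,j=0: total = 9+3 = 12
p=3,j=1: total = 12+4 = 16
p=3,j=2: total = 16+5 = 21
p=4,j=0: total = 21+4 = 25
p=4,j=1: total = 25+5 = 30
p=4,j=2: total = 30+6 = 36
p=5,j=0: total = 36+5 = 41
p=5,j=1: total = 41+6 = 47
p=5,j=2: total = 47+7 = 54

54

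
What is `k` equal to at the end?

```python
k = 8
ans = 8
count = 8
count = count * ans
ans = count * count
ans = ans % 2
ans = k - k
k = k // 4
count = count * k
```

2

count = 8*8 = 64
ans = 64*64 = 4096
ans = 4096%2 = 0
ans = 8-8 = 0
k = 8//4 = 2
count = 64*2 = 128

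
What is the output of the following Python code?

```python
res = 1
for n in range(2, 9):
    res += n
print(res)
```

n=2: res = 1+2 = 3
n=3: res = 3+3 = 6
n=4: res = 6+4 = 10
n=5: res = 10+5 = 15
n=6: res = 15+6 = 21
n=7: res = 21+7 = 28
n=8: res = 28+8 = 36

36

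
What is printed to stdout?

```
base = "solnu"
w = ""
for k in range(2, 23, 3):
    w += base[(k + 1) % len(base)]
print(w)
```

k=2: add base[3]='n' → 'n'
k=5: add base[1]='o' → 'no'
k=8: add base[4]='u' → 'nou'
k=11: add base[2]='l' → 'noul'
k=14: add base[0]='s' → 'nouls'
k=17: add base[3]='n' → 'noulsn'
k=20: add base[1]='o' → 'noulsno'

noulsno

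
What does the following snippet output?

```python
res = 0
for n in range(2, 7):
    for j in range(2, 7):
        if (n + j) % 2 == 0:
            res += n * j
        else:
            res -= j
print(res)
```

160

n=2,j=2: even sum, res = 0+4 = 4
n=2,j=3: odd sum, res = 4-3 = 1
n=2,j=4: even sum, res = 1+8 = 9
n=2,j=5: odd sum, res = 9-5 = 4
n=2,j=6: even sum, res = 4+12 = 16
n=3,j=2: odd sum, res = 16-2 = 14
n=3,j=3: even sum, res = 14+9 = 23
n=3,j=4: odd sum, res = 23-4 = 19
n=3,j=5: even sum, res = 19+15 = 34
n=3,j=6: odd sum, res = 34-6 = 28
n=4,j=2: even sum, res = 28+8 = 36
n=4,j=3: odd sum, res = 36-3 = 33
n=4,j=4: even sum, res = 33+16 = 49
n=4,j=5: odd sum, res = 49-5 = 44
n=4,j=6: even sum, res = 44+24 = 68
n=5,j=2: odd sum, res = 68-2 = 66
n=5,j=3: even sum, res = 66+15 = 81
n=5,j=4: odd sum, res = 81-4 = 77
n=5,j=5: even sum, res = 77+25 = 102
n=5,j=6: odd sum, res = 102-6 = 96
n=6,j=2: even sum, res = 96+12 = 108
n=6,j=3: odd sum, res = 108-3 = 105
n=6,j=4: even sum, res = 105+24 = 129
n=6,j=5: odd sum, res = 129-5 = 124
n=6,j=6: even sum, res = 124+36 = 160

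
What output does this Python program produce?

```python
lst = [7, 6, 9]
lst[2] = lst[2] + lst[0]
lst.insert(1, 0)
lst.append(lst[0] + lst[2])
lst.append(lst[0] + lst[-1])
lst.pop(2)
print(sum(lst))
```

lst[2] = lst[2]+lst[0] = 9+7 = 16 → [7, 6, 16]
insert 0 at 1 → [7, 0, 6, 16]
append lst[0]+lst[2] = 7+6 = 13 → [7, 0, 6, 16, 13]
append lst[0]+lst[-1] = 7+13 = 20 → [7, 0, 6, 16, 13, 20]
pop(2) removes 6 → [7, 0, 16, 13, 20]
sum = 56

56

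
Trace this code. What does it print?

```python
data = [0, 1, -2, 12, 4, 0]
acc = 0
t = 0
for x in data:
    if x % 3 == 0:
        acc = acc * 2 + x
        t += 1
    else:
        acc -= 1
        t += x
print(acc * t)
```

x=0: %3==0, acc = 0*2+0 = 0; t=1
x=1: not %3==0, acc = 0-1 = -1; t=2
x=-2: not %3==0, acc = (-1)-1 = -2; t=0
x=12: %3==0, acc = (-2)*2+12 = 8; t=1
x=4: not %3==0, acc = 8-1 = 7; t=5
x=0: %3==0, acc = 7*2+0 = 14; t=6
acc*t = 14*6 = 84

84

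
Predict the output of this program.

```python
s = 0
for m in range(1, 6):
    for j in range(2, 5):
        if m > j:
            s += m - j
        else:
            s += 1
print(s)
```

m=1,j=2: not 1>2, s = 0+1 = 1
m=1,j=3: not 1>3, s = 1+1 = 2
m=1,j=4: not 1>4, s = 2+1 = 3
m=2,j=2: not 2>2, s = 3+1 = 4
m=2,j=3: not 2>3, s = 4+1 = 5
m=2,j=4: not 2>4, s = 5+1 = 6
m=3,j=2: 3>2, s = 6+1 = 7
m=3,j=3: not 3>3, s = 7+1 = 8
m=3,j=4: not 3>4, s = 8+1 = 9
m=4,j=2: 4>2, s = 9+2 = 11
m=4,j=3: 4>3, s = 11+1 = 12
m=4,j=4: not 4>4, s = 12+1 = 13
m=5,j=2: 5>2, s = 13+3 = 16
m=5,j=3: 5>3, s = 16+2 = 18
m=5,j=4: 5>4, s = 18+1 = 19

19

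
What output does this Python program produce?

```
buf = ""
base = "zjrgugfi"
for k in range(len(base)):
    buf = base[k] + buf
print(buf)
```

k=0: prepend 'z' → 'z'
k=1: prepend 'j' → 'jz'
k=2: prepend 'r' → 'rjz'
k=3: prepend 'g' → 'grjz'
k=4: prepend 'u' → 'ugrjz'
k=5: prepend 'g' → 'gugrjz'
k=6: prepend 'f' → 'fgugrjz'
k=7: prepend 'i' → 'ifgugrjz'

ifgugrjz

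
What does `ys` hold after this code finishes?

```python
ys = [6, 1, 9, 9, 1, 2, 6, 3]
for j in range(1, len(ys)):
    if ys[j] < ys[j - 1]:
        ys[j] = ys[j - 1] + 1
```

j=1: 1<6, ys[1] = 6+1 = 7 → [6, 7, 9, 9, 1, 2, 6, 3]
j=2: 9>=7, unchanged → [6, 7, 9, 9, 1, 2, 6, 3]
j=3: 9>=9, unchanged → [6, 7, 9, 9, 1, 2, 6, 3]
j=4: 1<9, ys[4] = 9+1 = 10 → [6, 7, 9, 9, 10, 2, 6, 3]
j=5: 2<10, ys[5] = 10+1 = 11 → [6, 7, 9, 9, 10, 11, 6, 3]
j=6: 6<11, ys[6] = 11+1 = 12 → [6, 7, 9, 9, 10, 11, 12, 3]
j=7: 3<12, ys[7] = 12+1 = 13 → [6, 7, 9, 9, 10, 11, 12, 13]

[6, 7, 9, 9, 10, 11, 12, 13]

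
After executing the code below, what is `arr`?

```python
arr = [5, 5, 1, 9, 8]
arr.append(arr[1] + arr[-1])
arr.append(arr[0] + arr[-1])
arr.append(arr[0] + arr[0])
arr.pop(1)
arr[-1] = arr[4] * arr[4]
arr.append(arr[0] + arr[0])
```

append arr[1]+arr[-1] = 5+8 = 13 → [5, 5, 1, 9, 8, 13]
append arr[0]+arr[-1] = 5+13 = 18 → [5, 5, 1, 9, 8, 13, 18]
append arr[0]+arr[0] = 5+5 = 10 → [5, 5, 1, 9, 8, 13, 18, 10]
pop(1) removes 5 → [5, 1, 9, 8, 13, 18, 10]
arr[-1] = arr[4]*arr[4] = 13*13 = 169 → [5, 1, 9, 8, 13, 18, 169]
append arr[0]+arr[0] = 5+5 = 10 → [5, 1, 9, 8, 13, 18, 169, 10]

[5, 1, 9, 8, 13, 18, 169, 10]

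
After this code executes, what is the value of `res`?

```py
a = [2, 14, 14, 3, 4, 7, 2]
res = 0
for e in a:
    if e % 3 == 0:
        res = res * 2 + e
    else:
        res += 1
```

12

e=2: not %3==0, res = 0+1 = 1
e=14: not %3==0, res = 1+1 = 2
e=14: not %3==0, res = 2+1 = 3
e=3: %3==0, res = 3*2+3 = 9
e=4: not %3==0, res = 9+1 = 10
e=7: not %3==0, res = 10+1 = 11
e=2: not %3==0, res = 11+1 = 12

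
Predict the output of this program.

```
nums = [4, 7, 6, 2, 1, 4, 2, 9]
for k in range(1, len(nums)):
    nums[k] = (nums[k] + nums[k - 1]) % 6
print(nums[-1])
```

k=1: nums[1] = (7+4)%6 = 5 → [4, 5, 6, 2, 1, 4, 2, 9]
k=2: nums[2] = (6+5)%6 = 5 → [4, 5, 5, 2, 1, 4, 2, 9]
k=3: nums[3] = (2+5)%6 = 1 → [4, 5, 5, 1, 1, 4, 2, 9]
k=4: nums[4] = (1+1)%6 = 2 → [4, 5, 5, 1, 2, 4, 2, 9]
k=5: nums[5] = (4+2)%6 = 0 → [4, 5, 5, 1, 2, 0, 2, 9]
k=6: nums[6] = (2+0)%6 = 2 → [4, 5, 5, 1, 2, 0, 2, 9]
k=7: nums[7] = (9+2)%6 = 5 → [4, 5, 5, 1, 2, 0, 2, 5]

5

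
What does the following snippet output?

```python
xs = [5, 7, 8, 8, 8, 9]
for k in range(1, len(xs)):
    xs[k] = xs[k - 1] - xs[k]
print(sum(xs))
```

k=1: xs[1] = 5-7 = -2 → [5, -2, 8, 8, 8, 9]
k=2: xs[2] = (-2)-8 = -10 → [5, -2, -10, 8, 8, 9]
k=3: xs[3] = (-10)-8 = -18 → [5, -2, -10, -18, 8, 9]
k=4: xs[4] = (-18)-8 = -26 → [5, -2, -10, -18, -26, 9]
k=5: xs[5] = (-26)-9 = -35 → [5, -2, -10, -18, -26, -35]
sum = -86

-86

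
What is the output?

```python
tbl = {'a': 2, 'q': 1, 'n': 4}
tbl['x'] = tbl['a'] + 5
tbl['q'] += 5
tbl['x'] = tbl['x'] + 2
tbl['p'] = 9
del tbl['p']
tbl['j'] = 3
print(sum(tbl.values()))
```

tbl['x'] = tbl['a']+5 = 7 → {'a': 2, 'q': 1, 'n': 4, 'x': 7}
tbl['q'] = 1+5 = 6 → {'a': 2, 'q': 6, 'n': 4, 'x': 7}
tbl['x'] = tbl['x']+2 = 9 → {'a': 2, 'q': 6, 'n': 4, 'x': 9}
tbl['p'] = 9 → {'a': 2, 'q': 6, 'n': 4, 'x': 9, 'p': 9}
del 'p' → {'a': 2, 'q': 6, 'n': 4, 'x': 9}
tbl['j'] = 3 → {'a': 2, 'q': 6, 'n': 4, 'x': 9, 'j': 3}
sum of values = 24

24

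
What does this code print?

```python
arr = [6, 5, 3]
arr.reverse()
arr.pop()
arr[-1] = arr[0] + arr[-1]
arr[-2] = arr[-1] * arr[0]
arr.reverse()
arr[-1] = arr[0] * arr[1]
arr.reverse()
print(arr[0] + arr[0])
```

384

reverse → [3, 5, 6]
pop() removes 6 → [3, 5]
arr[-1] = arr[0]+arr[-1] = 3+5 = 8 → [3, 8]
arr[-2] = arr[-1]*arr[0] = 8*3 = 24 → [24, 8]
reverse → [8, 24]
arr[-1] = arr[0]*arr[1] = 8*24 = 192 → [8, 192]
reverse → [192, 8]
arr[0]+arr[0] = 192+192 = 384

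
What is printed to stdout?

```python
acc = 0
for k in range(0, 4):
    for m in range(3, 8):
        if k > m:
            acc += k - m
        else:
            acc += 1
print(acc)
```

k=0,m=3: not 0>3, acc = 0+1 = 1
k=0,m=4: not 0>4, acc = 1+1 = 2
k=0,m=5: not 0>5, acc = 2+1 = 3
k=0,m=6: not 0>6, acc = 3+1 = 4
k=0,m=7: not 0>7, acc = 4+1 = 5
k=1,m=3: not 1>3, acc = 5+1 = 6
k=1,m=4: not 1>4, acc = 6+1 = 7
k=1,m=5: not 1>5, acc = 7+1 = 8
k=1,m=6: not 1>6, acc = 8+1 = 9
k=1,m=7: not 1>7, acc = 9+1 = 10
k=2,m=3: not 2>3, acc = 10+1 = 11
k=2,m=4: not 2>4, acc = 11+1 = 12
k=2,m=5: not 2>5, acc = 12+1 = 13
k=2,m=6: not 2>6, acc = 13+1 = 14
k=2,m=7: not 2>7, acc = 14+1 = 15
k=3,m=3: not 3>3, acc = 15+1 = 16
k=3,m=4: not 3>4, acc = 16+1 = 17
k=3,m=5: not 3>5, acc = 17+1 = 18
k=3,m=6: not 3>6, acc = 18+1 = 19
k=3,m=7: not 3>7, acc = 19+1 = 20

20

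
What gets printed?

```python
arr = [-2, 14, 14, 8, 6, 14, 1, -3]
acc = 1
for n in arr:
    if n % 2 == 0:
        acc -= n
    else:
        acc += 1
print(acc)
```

-51

n=-2: even, acc = 1-(-2) = 3
n=14: even, acc = 3-14 = -11
n=14: even, acc = (-11)-14 = -25
n=8: even, acc = (-25)-8 = -33
n=6: even, acc = (-33)-6 = -39
n=14: even, acc = (-39)-14 = -53
n=1: not even, acc = (-53)+1 = -52
n=-3: not even, acc = (-52)+1 = -51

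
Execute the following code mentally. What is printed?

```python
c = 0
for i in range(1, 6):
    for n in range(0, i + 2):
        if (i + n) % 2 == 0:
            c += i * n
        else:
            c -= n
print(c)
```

53

i=1,n=0: odd sum, c = 0-0 = 0
i=1,n=1: even sum, c = 0+1 = 1
i=1,n=2: odd sum, c = 1-2 = -1
i=2,n=0: even sum, c = (-1)+0 = -1
i=2,n=1: odd sum, c = (-1)-1 = -2
i=2,n=2: even sum, c = (-2)+4 = 2
i=2,n=3: odd sum, c = 2-3 = -1
i=3,n=0: odd sum, c = (-1)-0 = -1
i=3,n=1: even sum, c = (-1)+3 = 2
i=3,n=2: odd sum, c = 2-2 = 0
i=3,n=3: even sum, c = 0+9 = 9
i=3,n=4: odd sum, c = 9-4 = 5
i=4,n=0: even sum, c = 5+0 = 5
i=4,n=1: odd sum, c = 5-1 = 4
i=4,n=2: even sum, c = 4+8 = 12
i=4,n=3: odd sum, c = 12-3 = 9
i=4,n=4: even sum, c = 9+16 = 25
i=4,n=5: odd sum, c = 25-5 = 20
i=5,n=0: odd sum, c = 20-0 = 20
i=5,n=1: even sum, c = 20+5 = 25
i=5,n=2: odd sum, c = 25-2 = 23
i=5,n=3: even sum, c = 23+15 = 38
i=5,n=4: odd sum, c = 38-4 = 34
i=5,n=5: even sum, c = 34+25 = 59
i=5,n=6: odd sum, c = 59-6 = 53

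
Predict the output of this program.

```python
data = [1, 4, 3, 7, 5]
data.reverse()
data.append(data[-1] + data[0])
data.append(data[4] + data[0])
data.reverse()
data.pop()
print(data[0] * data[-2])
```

reverse → [5, 7, 3, 4, 1]
append data[-1]+data[0] = 1+5 = 6 → [5, 7, 3, 4, 1, 6]
append data[4]+data[0] = 1+5 = 6 → [5, 7, 3, 4, 1, 6, 6]
reverse → [6, 6, 1, 4, 3, 7, 5]
pop() removes 5 → [6, 6, 1, 4, 3, 7]
data[0]*data[-2] = 6*3 = 18

18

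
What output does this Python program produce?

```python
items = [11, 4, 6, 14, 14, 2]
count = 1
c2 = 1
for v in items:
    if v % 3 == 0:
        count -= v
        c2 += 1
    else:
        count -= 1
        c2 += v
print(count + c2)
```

v=11: not %3==0, count = 1-1 = 0; c2=12
v=4: not %3==0, count = 0-1 = -1; c2=16
v=6: %3==0, count = (-1)-6 = -7; c2=17
v=14: not %3==0, count = (-7)-1 = -8; c2=31
v=14: not %3==0, count = (-8)-1 = -9; c2=45
v=2: not %3==0, count = (-9)-1 = -10; c2=47
count+c2 = (-10)+47 = 37

37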